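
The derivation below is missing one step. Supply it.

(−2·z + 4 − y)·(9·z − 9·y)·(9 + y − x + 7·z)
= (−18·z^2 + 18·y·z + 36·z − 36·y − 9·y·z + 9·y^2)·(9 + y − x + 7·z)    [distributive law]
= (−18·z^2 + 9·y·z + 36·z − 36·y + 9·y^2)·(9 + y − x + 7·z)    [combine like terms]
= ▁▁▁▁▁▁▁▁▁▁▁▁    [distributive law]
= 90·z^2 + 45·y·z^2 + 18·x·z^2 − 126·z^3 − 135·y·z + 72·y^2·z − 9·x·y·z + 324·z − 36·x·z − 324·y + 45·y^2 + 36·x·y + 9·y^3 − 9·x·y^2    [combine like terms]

By distributive law:

−162·z^2 − 18·y·z^2 + 18·x·z^2 − 126·z^3 + 81·y·z + 9·y^2·z − 9·x·y·z + 63·y·z^2 + 324·z + 36·y·z − 36·x·z + 252·z^2 − 324·y − 36·y^2 + 36·x·y − 252·y·z + 81·y^2 + 9·y^3 − 9·x·y^2 + 63·y^2·z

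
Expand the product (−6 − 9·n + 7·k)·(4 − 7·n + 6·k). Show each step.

(−6 − 9·n + 7·k)·(4 − 7·n + 6·k)
= −24 + 42·n − 36·k − 36·n + 63·n^2 − 54·k·n + 28·k − 49·k·n + 42·k^2    [distributive law]
= −24 + 6·n − 8·k + 63·n^2 − 103·k·n + 42·k^2    [combine like terms]

−24 + 6·n − 8·k + 63·n^2 − 103·k·n + 42·k^2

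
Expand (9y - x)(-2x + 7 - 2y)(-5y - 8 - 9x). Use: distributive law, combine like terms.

242xy^2 - 404xy + 134x^2y - 171y^2 - 504y + 90y^3 + 47x^2 - 18x^3 + 56x

(9y - x)(-2x + 7 - 2y)(-5y - 8 - 9x)
= (-18xy + 63y - 18y^2 + 2x^2 - 7x + 2xy)(-5y - 8 - 9x)    [distributive law]
= (-16xy + 63y - 18y^2 + 2x^2 - 7x)(-5y - 8 - 9x)    [combine like terms]
= 80xy^2 + 128xy + 144x^2y - 315y^2 - 504y - 567xy + 90y^3 + 144y^2 + 162xy^2 - 10x^2y - 16x^2 - 18x^3 + 35xy + 56x + 63x^2    [distributive law]
= 242xy^2 - 404xy + 134x^2y - 171y^2 - 504y + 90y^3 + 47x^2 - 18x^3 + 56x    [combine like terms]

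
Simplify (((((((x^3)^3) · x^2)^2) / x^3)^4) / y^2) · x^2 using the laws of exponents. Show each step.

x^78y^(-2)

(((((((x^3)^3) · x^2)^2) / x^3)^4) / y^2) · x^2
= (((((((x^3)^3) · x^2)^2)^4) / ((x^3)^4)) / y^2) · x^2    [power of a quotient]
= ((((((x^3)^3) · x^2)^8) / ((x^3)^4)) / y^2) · x^2    [power of a power]
= ((((((x^3)^3)^8) · ((x^2)^8)) / ((x^3)^4)) / y^2) · x^2    [power of a product]
= (((((x^3)^24) · ((x^2)^8)) / ((x^3)^4)) / y^2) · x^2    [power of a power]
= (((x^72 · ((x^2)^8)) / ((x^3)^4)) / y^2) · x^2    [power of a power]
= (((x^72 · x^16) / ((x^3)^4)) / y^2) · x^2    [power of a power]
= ((x^88 / ((x^3)^4)) / y^2) · x^2    [product of powers]
= ((x^88 / x^12) / y^2) · x^2    [power of a power]
= (x^76 / y^2) · x^2    [quotient of powers]
= x^78y^(-2)    [quotient of powers; product of powers]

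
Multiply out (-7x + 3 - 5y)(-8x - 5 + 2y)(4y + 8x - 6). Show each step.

(-7x + 3 - 5y)(-8x - 5 + 2y)(4y + 8x - 6)
= (56x^2 + 35x - 14xy - 24x - 15 + 6y + 40xy + 25y - 10y^2)(4y + 8x - 6)    [distributive law]
= (56x^2 + 11x + 26xy - 15 + 31y - 10y^2)(4y + 8x - 6)    [combine like terms]
= 224x^2y + 448x^3 - 336x^2 + 44xy + 88x^2 - 66x + 104xy^2 + 208x^2y - 156xy - 60y - 120x + 90 + 124y^2 + 248xy - 186y - 40y^3 - 80xy^2 + 60y^2    [distributive law]
= 432x^2y + 448x^3 - 248x^2 + 136xy - 186x + 24xy^2 - 246y + 90 + 184y^2 - 40y^3    [combine like terms]

432x^2y + 448x^3 - 248x^2 + 136xy - 186x + 24xy^2 - 246y + 90 + 184y^2 - 40y^3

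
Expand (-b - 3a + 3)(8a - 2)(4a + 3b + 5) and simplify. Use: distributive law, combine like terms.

-104a^2b - 24ab^2 + 58ab + 6b^2 - 8b - 96a^3 + 126a - 30

(-b - 3a + 3)(8a - 2)(4a + 3b + 5)
= (-8ab + 2b - 24a^2 + 6a + 24a - 6)(4a + 3b + 5)    [distributive law]
= (-8ab + 2b - 24a^2 + 30a - 6)(4a + 3b + 5)    [combine like terms]
= -32a^2b - 24ab^2 - 40ab + 8ab + 6b^2 + 10b - 96a^3 - 72a^2b - 120a^2 + 120a^2 + 90ab + 150a - 24a - 18b - 30    [distributive law]
= -104a^2b - 24ab^2 + 58ab + 6b^2 - 8b - 96a^3 + 126a - 30    [combine like terms]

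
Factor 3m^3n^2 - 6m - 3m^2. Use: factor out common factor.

3m(m^2n^2 - 2 - m)

3m^3n^2 - 6m - 3m^2
= 3(m^3n^2 - 2m - m^2)    [factor out 3]
= 3m(m^2n^2 - 2 - m)    [factor out m]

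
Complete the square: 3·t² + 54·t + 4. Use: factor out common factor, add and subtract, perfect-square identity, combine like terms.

3·t² + 54·t + 4
= 3(t² + 18·t) + 4    [factor out 3 from the t-terms]
= 3(t² + 18·t + 81 − 81) + 4    [add and subtract 81 inside the bracket]
= 3(t + 9)² − 243 + 4    [perfect-square identity]
= 3(t + 9)² − 239    [combine constants]

3(t + 9)² − 239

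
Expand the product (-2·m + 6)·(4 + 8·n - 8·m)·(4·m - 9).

-368·m^2 + 600·m - 64·m^2·n + 336·m·n + 64·m^3 - 216 - 432·n

(-2·m + 6)·(4 + 8·n - 8·m)·(4·m - 9)
= (-8·m - 16·m·n + 16·m^2 + 24 + 48·n - 48·m)·(4·m - 9)    [distributive law]
= (-56·m - 16·m·n + 16·m^2 + 24 + 48·n)·(4·m - 9)    [combine like terms]
= -224·m^2 + 504·m - 64·m^2·n + 144·m·n + 64·m^3 - 144·m^2 + 96·m - 216 + 192·m·n - 432·n    [distributive law]
= -368·m^2 + 600·m - 64·m^2·n + 336·m·n + 64·m^3 - 216 - 432·n    [combine like terms]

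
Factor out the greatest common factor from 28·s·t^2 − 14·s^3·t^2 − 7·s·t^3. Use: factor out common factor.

7·s·t^2(4 − 2·s^2 − t)

28·s·t^2 − 14·s^3·t^2 − 7·s·t^3
= 7(4·s·t^2 − 2·s^3·t^2 − s·t^3)    [factor out 7]
= 7·s·t^2(4 − 2·s^2 − t)    [factor out s·t^2]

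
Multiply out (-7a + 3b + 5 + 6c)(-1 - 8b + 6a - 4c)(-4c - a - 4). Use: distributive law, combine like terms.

-378ac + 131a² - 143a - 236abc - 74a²b - 253ab + 104a²c + 42a³ - 232ac² + 412bc + 172b + 96b²c + 24ab² + 96b² + 240bc² + 124c + 20 + 200c² + 96c³

(-7a + 3b + 5 + 6c)(-1 - 8b + 6a - 4c)(-4c - a - 4)
= (7a + 56ab - 42a² + 28ac - 3b - 24b² + 18ab - 12bc - 5 - 40b + 30a - 20c - 6c - 48bc + 36ac - 24c²)(-4c - a - 4)    [distributive law]
= (37a + 74ab - 42a² + 64ac - 43b - 24b² - 60bc - 5 - 26c - 24c²)(-4c - a - 4)    [combine like terms]
= -148ac - 37a² - 148a - 296abc - 74a²b - 296ab + 168a²c + 42a³ + 168a² - 256ac² - 64a²c - 256ac + 172bc + 43ab + 172b + 96b²c + 24ab² + 96b² + 240bc² + 60abc + 240bc + 20c + 5a + 20 + 104c² + 26ac + 104c + 96c³ + 24ac² + 96c²    [distributive law]
= -378ac + 131a² - 143a - 236abc - 74a²b - 253ab + 104a²c + 42a³ - 232ac² + 412bc + 172b + 96b²c + 24ab² + 96b² + 240bc² + 124c + 20 + 200c² + 96c³    [combine like terms]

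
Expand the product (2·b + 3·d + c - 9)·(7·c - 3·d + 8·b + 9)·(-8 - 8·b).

(2·b + 3·d + c - 9)·(7·c - 3·d + 8·b + 9)·(-8 - 8·b)
= (14·b·c - 6·b·d + 16·b² + 18·b + 21·c·d - 9·d² + 24·b·d + 27·d + 7·c² - 3·c·d + 8·b·c + 9·c - 63·c + 27·d - 72·b - 81)·(-8 - 8·b)    [distributive law]
= (22·b·c + 18·b·d + 16·b² - 54·b + 18·c·d - 9·d² + 54·d + 7·c² - 54·c - 81)·(-8 - 8·b)    [combine like terms]
= -176·b·c - 176·b²·c - 144·b·d - 144·b²·d - 128·b² - 128·b³ + 432·b + 432·b² - 144·c·d - 144·b·c·d + 72·d² + 72·b·d² - 432·d - 432·b·d - 56·c² - 56·b·c² + 432·c + 432·b·c + 648 + 648·b    [distributive law]
= 256·b·c - 176·b²·c - 576·b·d - 144·b²·d + 304·b² - 128·b³ + 1080·b - 144·c·d - 144·b·c·d + 72·d² + 72·b·d² - 432·d - 56·c² - 56·b·c² + 432·c + 648    [combine like terms]

256·b·c - 176·b²·c - 576·b·d - 144·b²·d + 304·b² - 128·b³ + 1080·b - 144·c·d - 144·b·c·d + 72·d² + 72·b·d² - 432·d - 56·c² - 56·b·c² + 432·c + 648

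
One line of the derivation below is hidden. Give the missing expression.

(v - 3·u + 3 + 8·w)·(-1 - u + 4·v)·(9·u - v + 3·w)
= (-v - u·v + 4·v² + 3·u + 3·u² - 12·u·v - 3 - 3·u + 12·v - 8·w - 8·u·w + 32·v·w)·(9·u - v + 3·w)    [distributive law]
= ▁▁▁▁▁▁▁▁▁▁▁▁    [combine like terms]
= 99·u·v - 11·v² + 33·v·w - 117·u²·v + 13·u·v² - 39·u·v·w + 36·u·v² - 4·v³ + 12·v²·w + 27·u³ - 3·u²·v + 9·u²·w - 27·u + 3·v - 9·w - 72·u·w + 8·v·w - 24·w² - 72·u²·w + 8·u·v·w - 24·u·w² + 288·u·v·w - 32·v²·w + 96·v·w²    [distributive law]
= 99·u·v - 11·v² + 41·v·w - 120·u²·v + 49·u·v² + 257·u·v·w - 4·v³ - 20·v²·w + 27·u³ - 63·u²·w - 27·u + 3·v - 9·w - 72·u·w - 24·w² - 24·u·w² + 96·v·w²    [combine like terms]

By combine like terms:

(11·v - 13·u·v + 4·v² + 3·u² - 3 - 8·w - 8·u·w + 32·v·w)·(9·u - v + 3·w)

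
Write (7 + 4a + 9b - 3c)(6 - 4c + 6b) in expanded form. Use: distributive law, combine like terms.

(7 + 4a + 9b - 3c)(6 - 4c + 6b)
= 42 - 28c + 42b + 24a - 16ac + 24ab + 54b - 36bc + 54b^2 - 18c + 12c^2 - 18bc    [distributive law]
= 42 - 46c + 96b + 24a - 16ac + 24ab - 54bc + 54b^2 + 12c^2    [combine like terms]

42 - 46c + 96b + 24a - 16ac + 24ab - 54bc + 54b^2 + 12c^2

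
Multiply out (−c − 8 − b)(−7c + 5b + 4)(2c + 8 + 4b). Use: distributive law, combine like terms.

14c^3 + 160c^2 + 32bc^2 + 136bc − 2b^2c + 352c − 480b − 216b^2 − 256 − 20b^3

(−c − 8 − b)(−7c + 5b + 4)(2c + 8 + 4b)
= (7c^2 − 5bc − 4c + 56c − 40b − 32 + 7bc − 5b^2 − 4b)(2c + 8 + 4b)    [distributive law]
= (7c^2 + 2bc + 52c − 44b − 32 − 5b^2)(2c + 8 + 4b)    [combine like terms]
= 14c^3 + 56c^2 + 28bc^2 + 4bc^2 + 16bc + 8b^2c + 104c^2 + 416c + 208bc − 88bc − 352b − 176b^2 − 64c − 256 − 128b − 10b^2c − 40b^2 − 20b^3    [distributive law]
= 14c^3 + 160c^2 + 32bc^2 + 136bc − 2b^2c + 352c − 480b − 216b^2 − 256 − 20b^3    [combine like terms]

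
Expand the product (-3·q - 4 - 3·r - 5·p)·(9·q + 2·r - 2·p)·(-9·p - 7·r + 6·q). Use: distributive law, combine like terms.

9·p·q^2 - 9·q^2·r - 162·q^3 + 546·p·q·r + 195·q·r^2 + 411·p^2·q + 372·p·q + 204·q·r - 216·q^2 + 16·p·r + 56·r^2 - 72·p^2 + 82·p·r^2 + 42·r^3 - 34·p^2·r - 90·p^3

(-3·q - 4 - 3·r - 5·p)·(9·q + 2·r - 2·p)·(-9·p - 7·r + 6·q)
= (-27·q^2 - 6·q·r + 6·p·q - 36·q - 8·r + 8·p - 27·q·r - 6·r^2 + 6·p·r - 45·p·q - 10·p·r + 10·p^2)·(-9·p - 7·r + 6·q)    [distributive law]
= (-27·q^2 - 33·q·r - 39·p·q - 36·q - 8·r + 8·p - 6·r^2 - 4·p·r + 10·p^2)·(-9·p - 7·r + 6·q)    [combine like terms]
= 243·p·q^2 + 189·q^2·r - 162·q^3 + 297·p·q·r + 231·q·r^2 - 198·q^2·r + 351·p^2·q + 273·p·q·r - 234·p·q^2 + 324·p·q + 252·q·r - 216·q^2 + 72·p·r + 56·r^2 - 48·q·r - 72·p^2 - 56·p·r + 48·p·q + 54·p·r^2 + 42·r^3 - 36·q·r^2 + 36·p^2·r + 28·p·r^2 - 24·p·q·r - 90·p^3 - 70·p^2·r + 60·p^2·q    [distributive law]
= 9·p·q^2 - 9·q^2·r - 162·q^3 + 546·p·q·r + 195·q·r^2 + 411·p^2·q + 372·p·q + 204·q·r - 216·q^2 + 16·p·r + 56·r^2 - 72·p^2 + 82·p·r^2 + 42·r^3 - 34·p^2·r - 90·p^3    [combine like terms]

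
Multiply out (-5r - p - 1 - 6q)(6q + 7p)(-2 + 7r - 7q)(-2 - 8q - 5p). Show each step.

(-5r - p - 1 - 6q)(6q + 7p)(-2 + 7r - 7q)(-2 - 8q - 5p)
= (-30qr - 35pr - 6pq - 7p^2 - 6q - 7p - 36q^2 - 42pq)(-2 + 7r - 7q)(-2 - 8q - 5p)    [distributive law]
= (-30qr - 35pr - 48pq - 7p^2 - 6q - 7p - 36q^2)(-2 + 7r - 7q)(-2 - 8q - 5p)    [combine like terms]
= (60qr - 210qr^2 + 210q^2r + 70pr - 245pr^2 + 245pqr + 96pq - 336pqr + 336pq^2 + 14p^2 - 49p^2r + 49p^2q + 12q - 42qr + 42q^2 + 14p - 49pr + 49pq + 72q^2 - 252q^2r + 252q^3)(-2 - 8q - 5p)    [distributive law]
= (18qr - 210qr^2 - 42q^2r + 21pr - 245pr^2 - 91pqr + 145pq + 336pq^2 + 14p^2 - 49p^2r + 49p^2q + 12q + 114q^2 + 14p + 252q^3)(-2 - 8q - 5p)    [combine like terms]
= -36qr - 144q^2r - 90pqr + 420qr^2 + 1680q^2r^2 + 1050pqr^2 + 84q^2r + 336q^3r + 210pq^2r - 42pr - 168pqr - 105p^2r + 490pr^2 + 1960pqr^2 + 1225p^2r^2 + 182pqr + 728pq^2r + 455p^2qr - 290pq - 1160pq^2 - 725p^2q - 672pq^2 - 2688pq^3 - 1680p^2q^2 - 28p^2 - 112p^2q - 70p^3 + 98p^2r + 392p^2qr + 245p^3r - 98p^2q - 392p^2q^2 - 245p^3q - 24q - 96q^2 - 60pq - 228q^2 - 912q^3 - 570pq^2 - 28p - 112pq - 70p^2 - 504q^3 - 2016q^4 - 1260pq^3    [distributive law]
= -36qr - 60q^2r - 76pqr + 420qr^2 + 1680q^2r^2 + 3010pqr^2 + 336q^3r + 938pq^2r - 42pr - 7p^2r + 490pr^2 + 1225p^2r^2 + 847p^2qr - 462pq - 2402pq^2 - 935p^2q - 3948pq^3 - 2072p^2q^2 - 98p^2 - 70p^3 + 245p^3r - 245p^3q - 24q - 324q^2 - 1416q^3 - 28p - 2016q^4    [combine like terms]

-36qr - 60q^2r - 76pqr + 420qr^2 + 1680q^2r^2 + 3010pqr^2 + 336q^3r + 938pq^2r - 42pr - 7p^2r + 490pr^2 + 1225p^2r^2 + 847p^2qr - 462pq - 2402pq^2 - 935p^2q - 3948pq^3 - 2072p^2q^2 - 98p^2 - 70p^3 + 245p^3r - 245p^3q - 24q - 324q^2 - 1416q^3 - 28p - 2016q^4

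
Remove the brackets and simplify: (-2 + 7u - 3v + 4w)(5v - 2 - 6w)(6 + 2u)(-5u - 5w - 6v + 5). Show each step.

(-2 + 7u - 3v + 4w)(5v - 2 - 6w)(6 + 2u)(-5u - 5w - 6v + 5)
= (-10v + 4 + 12w + 35uv - 14u - 42uw - 15v^2 + 6v + 18vw + 20vw - 8w - 24w^2)(6 + 2u)(-5u - 5w - 6v + 5)    [distributive law]
= (-4v + 4 + 4w + 35uv - 14u - 42uw - 15v^2 + 38vw - 24w^2)(6 + 2u)(-5u - 5w - 6v + 5)    [combine like terms]
= (-24v - 8uv + 24 + 8u + 24w + 8uw + 210uv + 70u^2v - 84u - 28u^2 - 252uw - 84u^2w - 90v^2 - 30uv^2 + 228vw + 76uvw - 144w^2 - 48uw^2)(-5u - 5w - 6v + 5)    [distributive law]
= (-24v + 202uv + 24 - 76u + 24w - 244uw + 70u^2v - 28u^2 - 84u^2w - 90v^2 - 30uv^2 + 228vw + 76uvw - 144w^2 - 48uw^2)(-5u - 5w - 6v + 5)    [combine like terms]
= 120uv + 120vw + 144v^2 - 120v - 1010u^2v - 1010uvw - 1212uv^2 + 1010uv - 120u - 120w - 144v + 120 + 380u^2 + 380uw + 456uv - 380u - 120uw - 120w^2 - 144vw + 120w + 1220u^2w + 1220uw^2 + 1464uvw - 1220uw - 350u^3v - 350u^2vw - 420u^2v^2 + 350u^2v + 140u^3 + 140u^2w + 168u^2v - 140u^2 + 420u^3w + 420u^2w^2 + 504u^2vw - 420u^2w + 450uv^2 + 450v^2w + 540v^3 - 450v^2 + 150u^2v^2 + 150uv^2w + 180uv^3 - 150uv^2 - 1140uvw - 1140vw^2 - 1368v^2w + 1140vw - 380u^2vw - 380uvw^2 - 456uv^2w + 380uvw + 720uw^2 + 720w^3 + 864vw^2 - 720w^2 + 240u^2w^2 + 240uw^3 + 288uvw^2 - 240uw^2    [distributive law]
= 1586uv + 1116vw - 306v^2 - 264v - 492u^2v - 306uvw - 912uv^2 - 500u + 120 + 240u^2 - 960uw - 840w^2 + 940u^2w + 1700uw^2 - 350u^3v - 226u^2vw - 270u^2v^2 + 140u^3 + 420u^3w + 660u^2w^2 - 918v^2w + 540v^3 - 306uv^2w + 180uv^3 - 276vw^2 - 92uvw^2 + 720w^3 + 240uw^3    [combine like terms]

1586uv + 1116vw - 306v^2 - 264v - 492u^2v - 306uvw - 912uv^2 - 500u + 120 + 240u^2 - 960uw - 840w^2 + 940u^2w + 1700uw^2 - 350u^3v - 226u^2vw - 270u^2v^2 + 140u^3 + 420u^3w + 660u^2w^2 - 918v^2w + 540v^3 - 306uv^2w + 180uv^3 - 276vw^2 - 92uvw^2 + 720w^3 + 240uw^3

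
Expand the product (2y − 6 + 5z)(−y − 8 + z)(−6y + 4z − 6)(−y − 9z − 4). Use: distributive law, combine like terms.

−12y^4 − 118y^3z − 120y^3 − 48y^2z^2 − 942y^2z − 60y^2 − 1904yz^2 + 568yz + 1200y + 358yz^3 − 3356z^2 + 720z + 1152 + 1846z^3 − 180z^4

(2y − 6 + 5z)(−y − 8 + z)(−6y + 4z − 6)(−y − 9z − 4)
= (−2y^2 − 16y + 2yz + 6y + 48 − 6z − 5yz − 40z + 5z^2)(−6y + 4z − 6)(−y − 9z − 4)    [distributive law]
= (−2y^2 − 10y − 3yz + 48 − 46z + 5z^2)(−6y + 4z − 6)(−y − 9z − 4)    [combine like terms]
= (12y^3 − 8y^2z + 12y^2 + 60y^2 − 40yz + 60y + 18y^2z − 12yz^2 + 18yz − 288y + 192z − 288 + 276yz − 184z^2 + 276z − 30yz^2 + 20z^3 − 30z^2)(−y − 9z − 4)    [distributive law]
= (12y^3 + 10y^2z + 72y^2 + 254yz − 228y − 42yz^2 + 468z − 288 − 214z^2 + 20z^3)(−y − 9z − 4)    [combine like terms]
= −12y^4 − 108y^3z − 48y^3 − 10y^3z − 90y^2z^2 − 40y^2z − 72y^3 − 648y^2z − 288y^2 − 254y^2z − 2286yz^2 − 1016yz + 228y^2 + 2052yz + 912y + 42y^2z^2 + 378yz^3 + 168yz^2 − 468yz − 4212z^2 − 1872z + 288y + 2592z + 1152 + 214yz^2 + 1926z^3 + 856z^2 − 20yz^3 − 180z^4 − 80z^3    [distributive law]
= −12y^4 − 118y^3z − 120y^3 − 48y^2z^2 − 942y^2z − 60y^2 − 1904yz^2 + 568yz + 1200y + 358yz^3 − 3356z^2 + 720z + 1152 + 1846z^3 − 180z^4    [combine like terms]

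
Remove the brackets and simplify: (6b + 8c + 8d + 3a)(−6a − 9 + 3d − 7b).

−57ab − 54b − 38bd − 42b^2 − 48ac − 72c + 24cd − 56bc − 39ad − 72d + 24d^2 − 18a^2 − 27a

(6b + 8c + 8d + 3a)(−6a − 9 + 3d − 7b)
= −36ab − 54b + 18bd − 42b^2 − 48ac − 72c + 24cd − 56bc − 48ad − 72d + 24d^2 − 56bd − 18a^2 − 27a + 9ad − 21ab    [distributive law]
= −57ab − 54b − 38bd − 42b^2 − 48ac − 72c + 24cd − 56bc − 39ad − 72d + 24d^2 − 18a^2 − 27a    [combine like terms]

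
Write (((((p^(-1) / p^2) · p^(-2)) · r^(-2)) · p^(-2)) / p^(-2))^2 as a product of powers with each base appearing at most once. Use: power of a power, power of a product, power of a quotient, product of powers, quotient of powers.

p^(-10)r^(-4)

(((((p^(-1) / p^2) · p^(-2)) · r^(-2)) · p^(-2)) / p^(-2))^2
= (((((p^(-1) / p^2) · p^(-2)) · r^(-2)) · p^(-2))^2) / ((p^(-2))^2)    [power of a quotient]
= (((((p^(-1) / p^2) · p^(-2)) · r^(-2))^2) · ((p^(-2))^2)) / ((p^(-2))^2)    [power of a product]
= (((((p^(-1) / p^2) · p^(-2))^2) · ((r^(-2))^2)) · ((p^(-2))^2)) / ((p^(-2))^2)    [power of a product]
= (((((p^(-1) / p^2)^2) · ((p^(-2))^2)) · ((r^(-2))^2)) · ((p^(-2))^2)) / ((p^(-2))^2)    [power of a product]
= ((((((p^(-1))^2) / ((p^2)^2)) · ((p^(-2))^2)) · ((r^(-2))^2)) · ((p^(-2))^2)) / ((p^(-2))^2)    [power of a quotient]
= ((((p^(-2) / ((p^2)^2)) · ((p^(-2))^2)) · ((r^(-2))^2)) · ((p^(-2))^2)) / ((p^(-2))^2)    [power of a power]
= ((((p^(-2) / p^4) · ((p^(-2))^2)) · ((r^(-2))^2)) · ((p^(-2))^2)) / ((p^(-2))^2)    [power of a power]
= (((p^(-6) · ((p^(-2))^2)) · ((r^(-2))^2)) · ((p^(-2))^2)) / ((p^(-2))^2)    [quotient of powers]
= (((p^(-6) · p^(-4)) · ((r^(-2))^2)) · ((p^(-2))^2)) / ((p^(-2))^2)    [power of a power]
= ((p^(-10) · ((r^(-2))^2)) · ((p^(-2))^2)) / ((p^(-2))^2)    [product of powers]
= ((p^(-10) · r^(-4)) · ((p^(-2))^2)) / ((p^(-2))^2)    [power of a power]
= ((p^(-10) · r^(-4)) · p^(-4)) / ((p^(-2))^2)    [power of a power]
= ((p^(-10) · r^(-4)) · p^(-4)) / p^(-4)    [power of a power]
= p^(-10)r^(-4)    [quotient of powers; product of powers]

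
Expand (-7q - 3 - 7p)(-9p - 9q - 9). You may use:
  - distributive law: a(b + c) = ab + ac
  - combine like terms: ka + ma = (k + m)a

126pq + 63q² + 90q + 90p + 27 + 63p²

(-7q - 3 - 7p)(-9p - 9q - 9)
= 63pq + 63q² + 63q + 27p + 27q + 27 + 63p² + 63pq + 63p    [distributive law]
= 126pq + 63q² + 90q + 90p + 27 + 63p²    [combine like terms]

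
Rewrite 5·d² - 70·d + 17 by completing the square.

5(d - 7)² - 228

5·d² - 70·d + 17
= 5(d² - 14·d) + 17    [factor out 5 from the d-terms]
= 5(d² - 14·d + 49 - 49) + 17    [add and subtract 49 inside the bracket]
= 5(d - 7)² - 245 + 17    [perfect-square identity]
= 5(d - 7)² - 228    [combine constants]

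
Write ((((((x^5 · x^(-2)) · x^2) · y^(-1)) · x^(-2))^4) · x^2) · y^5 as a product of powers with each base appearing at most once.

((((((x^5 · x^(-2)) · x^2) · y^(-1)) · x^(-2))^4) · x^2) · y^5
= ((((((x^5 · x^(-2)) · x^2) · y^(-1))^4) · ((x^(-2))^4)) · x^2) · y^5    [power of a product]
= ((((((x^5 · x^(-2)) · x^2)^4) · ((y^(-1))^4)) · ((x^(-2))^4)) · x^2) · y^5    [power of a product]
= ((((((x^5 · x^(-2))^4) · ((x^2)^4)) · ((y^(-1))^4)) · ((x^(-2))^4)) · x^2) · y^5    [power of a product]
= (((((((x^5)^4) · ((x^(-2))^4)) · ((x^2)^4)) · ((y^(-1))^4)) · ((x^(-2))^4)) · x^2) · y^5    [power of a product]
= (((((x^20 · ((x^(-2))^4)) · ((x^2)^4)) · ((y^(-1))^4)) · ((x^(-2))^4)) · x^2) · y^5    [power of a power]
= (((((x^20 · x^(-8)) · ((x^2)^4)) · ((y^(-1))^4)) · ((x^(-2))^4)) · x^2) · y^5    [power of a power]
= ((((x^12 · ((x^2)^4)) · ((y^(-1))^4)) · ((x^(-2))^4)) · x^2) · y^5    [product of powers]
= ((((x^12 · x^8) · ((y^(-1))^4)) · ((x^(-2))^4)) · x^2) · y^5    [power of a power]
= (((x^20 · ((y^(-1))^4)) · ((x^(-2))^4)) · x^2) · y^5    [product of powers]
= (((x^20 · y^(-4)) · ((x^(-2))^4)) · x^2) · y^5    [power of a power]
= (((x^20 · y^(-4)) · x^(-8)) · x^2) · y^5    [power of a power]
= x^14·y    [product of powers]

x^14·y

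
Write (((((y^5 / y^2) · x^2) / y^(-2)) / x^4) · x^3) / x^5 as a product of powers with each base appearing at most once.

x^(-4)y^5

(((((y^5 / y^2) · x^2) / y^(-2)) / x^4) · x^3) / x^5
= ((((y^3 · x^2) / y^(-2)) / x^4) · x^3) / x^5    [quotient of powers]
= x^(-4)y^5    [quotient of powers; product of powers]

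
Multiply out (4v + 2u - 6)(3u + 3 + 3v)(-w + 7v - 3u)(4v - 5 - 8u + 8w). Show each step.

744uv^2w - 438uvw + 24u^2vw - 144uvw^2 - 312uv^3 - 378uv^2 - 768u^2v^2 + 732u^2v + 24u^3v - 252v^2w - 966vw + 48vw^2 - 588v^3 - 294v^2 + 1554uv + 624v^3w - 96v^2w^2 + 336v^4 + 222u^2w - 96u^3w - 48u^2w^2 - 198u^3 + 144u^4 + 228uw + 96uw^2 - 612u^2 - 90w + 144w^2 + 630v - 270u

(4v + 2u - 6)(3u + 3 + 3v)(-w + 7v - 3u)(4v - 5 - 8u + 8w)
= (12uv + 12v + 12v^2 + 6u^2 + 6u + 6uv - 18u - 18 - 18v)(-w + 7v - 3u)(4v - 5 - 8u + 8w)    [distributive law]
= (18uv - 6v + 12v^2 + 6u^2 - 12u - 18)(-w + 7v - 3u)(4v - 5 - 8u + 8w)    [combine like terms]
= (-18uvw + 126uv^2 - 54u^2v + 6vw - 42v^2 + 18uv - 12v^2w + 84v^3 - 36uv^2 - 6u^2w + 42u^2v - 18u^3 + 12uw - 84uv + 36u^2 + 18w - 126v + 54u)(4v - 5 - 8u + 8w)    [distributive law]
= (-18uvw + 90uv^2 - 12u^2v + 6vw - 42v^2 - 66uv - 12v^2w + 84v^3 - 6u^2w - 18u^3 + 12uw + 36u^2 + 18w - 126v + 54u)(4v - 5 - 8u + 8w)    [combine like terms]
= -72uv^2w + 90uvw + 144u^2vw - 144uvw^2 + 360uv^3 - 450uv^2 - 720u^2v^2 + 720uv^2w - 48u^2v^2 + 60u^2v + 96u^3v - 96u^2vw + 24v^2w - 30vw - 48uvw + 48vw^2 - 168v^3 + 210v^2 + 336uv^2 - 336v^2w - 264uv^2 + 330uv + 528u^2v - 528uvw - 48v^3w + 60v^2w + 96uv^2w - 96v^2w^2 + 336v^4 - 420v^3 - 672uv^3 + 672v^3w - 24u^2vw + 30u^2w + 48u^3w - 48u^2w^2 - 72u^3v + 90u^3 + 144u^4 - 144u^3w + 48uvw - 60uw - 96u^2w + 96uw^2 + 144u^2v - 180u^2 - 288u^3 + 288u^2w + 72vw - 90w - 144uw + 144w^2 - 504v^2 + 630v + 1008uv - 1008vw + 216uv - 270u - 432u^2 + 432uw    [distributive law]
= 744uv^2w - 438uvw + 24u^2vw - 144uvw^2 - 312uv^3 - 378uv^2 - 768u^2v^2 + 732u^2v + 24u^3v - 252v^2w - 966vw + 48vw^2 - 588v^3 - 294v^2 + 1554uv + 624v^3w - 96v^2w^2 + 336v^4 + 222u^2w - 96u^3w - 48u^2w^2 - 198u^3 + 144u^4 + 228uw + 96uw^2 - 612u^2 - 90w + 144w^2 + 630v - 270u    [combine like terms]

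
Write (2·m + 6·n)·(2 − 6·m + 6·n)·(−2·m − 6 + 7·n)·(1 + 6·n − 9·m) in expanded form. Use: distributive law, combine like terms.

(2·m + 6·n)·(2 − 6·m + 6·n)·(−2·m − 6 + 7·n)·(1 + 6·n − 9·m)
= (4·m − 12·m^2 + 12·m·n + 12·n − 36·m·n + 36·n^2)·(−2·m − 6 + 7·n)·(1 + 6·n − 9·m)    [distributive law]
= (4·m − 12·m^2 − 24·m·n + 12·n + 36·n^2)·(−2·m − 6 + 7·n)·(1 + 6·n − 9·m)    [combine like terms]
= (−8·m^2 − 24·m + 28·m·n + 24·m^3 + 72·m^2 − 84·m^2·n + 48·m^2·n + 144·m·n − 168·m·n^2 − 24·m·n − 72·n + 84·n^2 − 72·m·n^2 − 216·n^2 + 252·n^3)·(1 + 6·n − 9·m)    [distributive law]
= (64·m^2 − 24·m + 148·m·n + 24·m^3 − 36·m^2·n − 240·m·n^2 − 72·n − 132·n^2 + 252·n^3)·(1 + 6·n − 9·m)    [combine like terms]
= 64·m^2 + 384·m^2·n − 576·m^3 − 24·m − 144·m·n + 216·m^2 + 148·m·n + 888·m·n^2 − 1332·m^2·n + 24·m^3 + 144·m^3·n − 216·m^4 − 36·m^2·n − 216·m^2·n^2 + 324·m^3·n − 240·m·n^2 − 1440·m·n^3 + 2160·m^2·n^2 − 72·n − 432·n^2 + 648·m·n − 132·n^2 − 792·n^3 + 1188·m·n^2 + 252·n^3 + 1512·n^4 − 2268·m·n^3    [distributive law]
= 280·m^2 − 984·m^2·n − 552·m^3 − 24·m + 652·m·n + 1836·m·n^2 + 468·m^3·n − 216·m^4 + 1944·m^2·n^2 − 3708·m·n^3 − 72·n − 564·n^2 − 540·n^3 + 1512·n^4    [combine like terms]

280·m^2 − 984·m^2·n − 552·m^3 − 24·m + 652·m·n + 1836·m·n^2 + 468·m^3·n − 216·m^4 + 1944·m^2·n^2 − 3708·m·n^3 − 72·n − 564·n^2 − 540·n^3 + 1512·n^4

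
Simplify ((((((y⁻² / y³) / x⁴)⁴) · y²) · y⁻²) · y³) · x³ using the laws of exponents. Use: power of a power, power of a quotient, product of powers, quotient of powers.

x⁻¹³y⁻¹⁷

((((((y⁻² / y³) / x⁴)⁴) · y²) · y⁻²) · y³) · x³
= ((((((y⁻² / y³)⁴) / ((x⁴)⁴)) · y²) · y⁻²) · y³) · x³    [power of a quotient]
= (((((((y⁻²)⁴) / ((y³)⁴)) / ((x⁴)⁴)) · y²) · y⁻²) · y³) · x³    [power of a quotient]
= (((((y⁻⁸ / ((y³)⁴)) / ((x⁴)⁴)) · y²) · y⁻²) · y³) · x³    [power of a power]
= (((((y⁻⁸ / y¹²) / ((x⁴)⁴)) · y²) · y⁻²) · y³) · x³    [power of a power]
= ((((y⁻²⁰ / ((x⁴)⁴)) · y²) · y⁻²) · y³) · x³    [quotient of powers]
= ((((y⁻²⁰ / x¹⁶) · y²) · y⁻²) · y³) · x³    [power of a power]
= x⁻¹³y⁻¹⁷    [quotient of powers; product of powers]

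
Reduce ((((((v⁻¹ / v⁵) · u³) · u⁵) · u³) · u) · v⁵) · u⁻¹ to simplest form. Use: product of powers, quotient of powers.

((((((v⁻¹ / v⁵) · u³) · u⁵) · u³) · u) · v⁵) · u⁻¹
= (((((v⁻⁶ · u³) · u⁵) · u³) · u) · v⁵) · u⁻¹    [quotient of powers]
= u¹¹v⁻¹    [product of powers]

u¹¹v⁻¹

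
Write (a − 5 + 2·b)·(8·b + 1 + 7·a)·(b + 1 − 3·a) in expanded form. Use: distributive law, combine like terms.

−26·a·b^2 + 102·a·b − 59·a^2·b − 19·a + 109·a^2 − 21·a^3 − 22·b^2 − 43·b − 5 + 16·b^3

(a − 5 + 2·b)·(8·b + 1 + 7·a)·(b + 1 − 3·a)
= (8·a·b + a + 7·a^2 − 40·b − 5 − 35·a + 16·b^2 + 2·b + 14·a·b)·(b + 1 − 3·a)    [distributive law]
= (22·a·b − 34·a + 7·a^2 − 38·b − 5 + 16·b^2)·(b + 1 − 3·a)    [combine like terms]
= 22·a·b^2 + 22·a·b − 66·a^2·b − 34·a·b − 34·a + 102·a^2 + 7·a^2·b + 7·a^2 − 21·a^3 − 38·b^2 − 38·b + 114·a·b − 5·b − 5 + 15·a + 16·b^3 + 16·b^2 − 48·a·b^2    [distributive law]
= −26·a·b^2 + 102·a·b − 59·a^2·b − 19·a + 109·a^2 − 21·a^3 − 22·b^2 − 43·b − 5 + 16·b^3    [combine like terms]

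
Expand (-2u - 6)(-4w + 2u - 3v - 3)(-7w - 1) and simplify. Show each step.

(-2u - 6)(-4w + 2u - 3v - 3)(-7w - 1)
= (8uw - 4u^2 + 6uv + 6u + 24w - 12u + 18v + 18)(-7w - 1)    [distributive law]
= (8uw - 4u^2 + 6uv - 6u + 24w + 18v + 18)(-7w - 1)    [combine like terms]
= -56uw^2 - 8uw + 28u^2w + 4u^2 - 42uvw - 6uv + 42uw + 6u - 168w^2 - 24w - 126vw - 18v - 126w - 18    [distributive law]
= -56uw^2 + 34uw + 28u^2w + 4u^2 - 42uvw - 6uv + 6u - 168w^2 - 150w - 126vw - 18v - 18    [combine like terms]

-56uw^2 + 34uw + 28u^2w + 4u^2 - 42uvw - 6uv + 6u - 168w^2 - 150w - 126vw - 18v - 18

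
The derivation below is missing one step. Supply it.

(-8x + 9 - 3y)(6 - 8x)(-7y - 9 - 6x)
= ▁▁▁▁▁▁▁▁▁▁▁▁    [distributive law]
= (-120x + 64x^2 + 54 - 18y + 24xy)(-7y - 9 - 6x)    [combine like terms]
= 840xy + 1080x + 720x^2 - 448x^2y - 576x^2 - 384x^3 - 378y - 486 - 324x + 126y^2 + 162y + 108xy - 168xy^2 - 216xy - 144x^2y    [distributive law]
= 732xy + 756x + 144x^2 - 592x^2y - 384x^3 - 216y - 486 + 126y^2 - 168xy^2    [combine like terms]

By distributive law:

(-48x + 64x^2 + 54 - 72x - 18y + 24xy)(-7y - 9 - 6x)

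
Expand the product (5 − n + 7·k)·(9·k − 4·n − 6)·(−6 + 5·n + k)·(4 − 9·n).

(5 − n + 7·k)·(9·k − 4·n − 6)·(−6 + 5·n + k)·(4 − 9·n)
= (45·k − 20·n − 30 − 9·k·n + 4·n^2 + 6·n + 63·k^2 − 28·k·n − 42·k)·(−6 + 5·n + k)·(4 − 9·n)    [distributive law]
= (3·k − 14·n − 30 − 37·k·n + 4·n^2 + 63·k^2)·(−6 + 5·n + k)·(4 − 9·n)    [combine like terms]
= (−18·k + 15·k·n + 3·k^2 + 84·n − 70·n^2 − 14·k·n + 180 − 150·n − 30·k + 222·k·n − 185·k·n^2 − 37·k^2·n − 24·n^2 + 20·n^3 + 4·k·n^2 − 378·k^2 + 315·k^2·n + 63·k^3)·(4 − 9·n)    [distributive law]
= (−48·k + 223·k·n − 375·k^2 − 66·n − 94·n^2 + 180 − 181·k·n^2 + 278·k^2·n + 20·n^3 + 63·k^3)·(4 − 9·n)    [combine like terms]
= −192·k + 432·k·n + 892·k·n − 2007·k·n^2 − 1500·k^2 + 3375·k^2·n − 264·n + 594·n^2 − 376·n^2 + 846·n^3 + 720 − 1620·n − 724·k·n^2 + 1629·k·n^3 + 1112·k^2·n − 2502·k^2·n^2 + 80·n^3 − 180·n^4 + 252·k^3 − 567·k^3·n    [distributive law]
= −192·k + 1324·k·n − 2731·k·n^2 − 1500·k^2 + 4487·k^2·n − 1884·n + 218·n^2 + 926·n^3 + 720 + 1629·k·n^3 − 2502·k^2·n^2 − 180·n^4 + 252·k^3 − 567·k^3·n    [combine like terms]

−192·k + 1324·k·n − 2731·k·n^2 − 1500·k^2 + 4487·k^2·n − 1884·n + 218·n^2 + 926·n^3 + 720 + 1629·k·n^3 − 2502·k^2·n^2 − 180·n^4 + 252·k^3 − 567·k^3·n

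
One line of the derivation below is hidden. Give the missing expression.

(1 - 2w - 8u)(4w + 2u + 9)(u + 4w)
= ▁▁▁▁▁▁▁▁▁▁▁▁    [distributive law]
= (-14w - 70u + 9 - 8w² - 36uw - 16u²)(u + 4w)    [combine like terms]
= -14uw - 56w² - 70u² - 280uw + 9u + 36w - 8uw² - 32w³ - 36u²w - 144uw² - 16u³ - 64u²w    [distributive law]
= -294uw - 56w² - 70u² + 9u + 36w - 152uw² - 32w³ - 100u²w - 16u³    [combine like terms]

Applying distributive law to the line above:

(4w + 2u + 9 - 8w² - 4uw - 18w - 32uw - 16u² - 72u)(u + 4w)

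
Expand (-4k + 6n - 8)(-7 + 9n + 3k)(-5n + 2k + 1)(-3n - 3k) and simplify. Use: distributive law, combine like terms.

(-4k + 6n - 8)(-7 + 9n + 3k)(-5n + 2k + 1)(-3n - 3k)
= (28k - 36kn - 12k² - 42n + 54n² + 18kn + 56 - 72n - 24k)(-5n + 2k + 1)(-3n - 3k)    [distributive law]
= (4k - 18kn - 12k² - 114n + 54n² + 56)(-5n + 2k + 1)(-3n - 3k)    [combine like terms]
= (-20kn + 8k² + 4k + 90kn² - 36k²n - 18kn + 60k²n - 24k³ - 12k² + 570n² - 228kn - 114n - 270n³ + 108kn² + 54n² - 280n + 112k + 56)(-3n - 3k)    [distributive law]
= (-266kn - 4k² + 116k + 198kn² + 24k²n - 24k³ + 624n² - 394n - 270n³ + 56)(-3n - 3k)    [combine like terms]
= 798kn² + 798k²n + 12k²n + 12k³ - 348kn - 348k² - 594kn³ - 594k²n² - 72k²n² - 72k³n + 72k³n + 72k⁴ - 1872n³ - 1872kn² + 1182n² + 1182kn + 810n⁴ + 810kn³ - 168n - 168k    [distributive law]
= -1074kn² + 810k²n + 12k³ + 834kn - 348k² + 216kn³ - 666k²n² + 72k⁴ - 1872n³ + 1182n² + 810n⁴ - 168n - 168k    [combine like terms]

-1074kn² + 810k²n + 12k³ + 834kn - 348k² + 216kn³ - 666k²n² + 72k⁴ - 1872n³ + 1182n² + 810n⁴ - 168n - 168k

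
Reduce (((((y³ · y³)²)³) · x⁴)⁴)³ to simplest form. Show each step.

(((((y³ · y³)²)³) · x⁴)⁴)³
= ((((y³ · y³)²)³) · x⁴)¹²    [power of a power]
= ((((y³ · y³)²)³)¹²) · ((x⁴)¹²)    [power of a product]
= (((y³ · y³)²)³⁶) · ((x⁴)¹²)    [power of a power]
= ((y³ · y³)⁷²) · ((x⁴)¹²)    [power of a power]
= (((y³)⁷²) · ((y³)⁷²)) · ((x⁴)¹²)    [power of a product]
= (y²¹⁶ · ((y³)⁷²)) · ((x⁴)¹²)    [power of a power]
= (y²¹⁶ · y²¹⁶) · ((x⁴)¹²)    [power of a power]
= y⁴³² · ((x⁴)¹²)    [product of powers]
= y⁴³² · x⁴⁸    [power of a power]
= x⁴⁸y⁴³²    [rearrange]

x⁴⁸y⁴³²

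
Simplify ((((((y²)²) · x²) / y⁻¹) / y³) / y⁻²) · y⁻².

x²y²

((((((y²)²) · x²) / y⁻¹) / y³) / y⁻²) · y⁻²
= ((((y⁴ · x²) / y⁻¹) / y³) / y⁻²) · y⁻²    [power of a power]
= x²y²    [quotient of powers; product of powers]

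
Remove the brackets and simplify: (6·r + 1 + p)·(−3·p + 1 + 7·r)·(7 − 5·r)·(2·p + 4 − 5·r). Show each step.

31·p^2·r − 26·p·r + 1013·p·r^2 + 35·p^2·r^2 − 695·p·r^3 + 309·r + 486·r^2 − 1985·r^3 + 1050·r^4 − 112·p^2 − 42·p + 28 − 42·p^3 + 30·p^3·r

(6·r + 1 + p)·(−3·p + 1 + 7·r)·(7 − 5·r)·(2·p + 4 − 5·r)
= (−18·p·r + 6·r + 42·r^2 − 3·p + 1 + 7·r − 3·p^2 + p + 7·p·r)·(7 − 5·r)·(2·p + 4 − 5·r)    [distributive law]
= (−11·p·r + 13·r + 42·r^2 − 2·p + 1 − 3·p^2)·(7 − 5·r)·(2·p + 4 − 5·r)    [combine like terms]
= (−77·p·r + 55·p·r^2 + 91·r − 65·r^2 + 294·r^2 − 210·r^3 − 14·p + 10·p·r + 7 − 5·r − 21·p^2 + 15·p^2·r)·(2·p + 4 − 5·r)    [distributive law]
= (−67·p·r + 55·p·r^2 + 86·r + 229·r^2 − 210·r^3 − 14·p + 7 − 21·p^2 + 15·p^2·r)·(2·p + 4 − 5·r)    [combine like terms]
= −134·p^2·r − 268·p·r + 335·p·r^2 + 110·p^2·r^2 + 220·p·r^2 − 275·p·r^3 + 172·p·r + 344·r − 430·r^2 + 458·p·r^2 + 916·r^2 − 1145·r^3 − 420·p·r^3 − 840·r^3 + 1050·r^4 − 28·p^2 − 56·p + 70·p·r + 14·p + 28 − 35·r − 42·p^3 − 84·p^2 + 105·p^2·r + 30·p^3·r + 60·p^2·r − 75·p^2·r^2    [distributive law]
= 31·p^2·r − 26·p·r + 1013·p·r^2 + 35·p^2·r^2 − 695·p·r^3 + 309·r + 486·r^2 − 1985·r^3 + 1050·r^4 − 112·p^2 − 42·p + 28 − 42·p^3 + 30·p^3·r    [combine like terms]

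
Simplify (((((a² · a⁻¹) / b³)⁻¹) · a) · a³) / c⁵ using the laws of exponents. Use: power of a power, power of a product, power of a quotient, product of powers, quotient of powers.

a³b³c⁻⁵

(((((a² · a⁻¹) / b³)⁻¹) · a) · a³) / c⁵
= (((((a² · a⁻¹)⁻¹) / ((b³)⁻¹)) · a) · a³) / c⁵    [power of a quotient]
= ((((((a²)⁻¹) · ((a⁻¹)⁻¹)) / ((b³)⁻¹)) · a) · a³) / c⁵    [power of a product]
= ((((a⁻² · ((a⁻¹)⁻¹)) / ((b³)⁻¹)) · a) · a³) / c⁵    [power of a power]
= ((((a⁻² · a) / ((b³)⁻¹)) · a) · a³) / c⁵    [power of a power]
= (((a⁻¹ / ((b³)⁻¹)) · a) · a³) / c⁵    [product of powers]
= (((a⁻¹ / b⁻³) · a) · a³) / c⁵    [power of a power]
= a³b³c⁻⁵    [quotient of powers; product of powers]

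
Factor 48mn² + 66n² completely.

6n²(8m + 11)

48mn² + 66n²
= 6(8mn² + 11n²)    [factor out 6]
= 6n²(8m + 11)    [factor out n²]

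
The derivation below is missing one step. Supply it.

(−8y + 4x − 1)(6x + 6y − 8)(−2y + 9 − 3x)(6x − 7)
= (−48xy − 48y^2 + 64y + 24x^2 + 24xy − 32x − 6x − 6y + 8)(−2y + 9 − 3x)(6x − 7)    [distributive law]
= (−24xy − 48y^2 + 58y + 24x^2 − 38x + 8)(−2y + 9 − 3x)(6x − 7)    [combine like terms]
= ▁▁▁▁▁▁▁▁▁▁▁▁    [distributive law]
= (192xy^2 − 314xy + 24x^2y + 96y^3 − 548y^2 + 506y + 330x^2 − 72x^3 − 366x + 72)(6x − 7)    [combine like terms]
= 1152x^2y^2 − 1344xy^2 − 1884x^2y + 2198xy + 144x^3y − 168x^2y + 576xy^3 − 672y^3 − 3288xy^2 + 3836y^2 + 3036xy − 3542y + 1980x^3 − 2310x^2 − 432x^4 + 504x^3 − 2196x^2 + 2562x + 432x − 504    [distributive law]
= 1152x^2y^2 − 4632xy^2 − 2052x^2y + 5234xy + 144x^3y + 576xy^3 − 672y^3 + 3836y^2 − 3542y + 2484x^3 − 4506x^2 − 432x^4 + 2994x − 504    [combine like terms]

By distributive law:

(48xy^2 − 216xy + 72x^2y + 96y^3 − 432y^2 + 144xy^2 − 116y^2 + 522y − 174xy − 48x^2y + 216x^2 − 72x^3 + 76xy − 342x + 114x^2 − 16y + 72 − 24x)(6x − 7)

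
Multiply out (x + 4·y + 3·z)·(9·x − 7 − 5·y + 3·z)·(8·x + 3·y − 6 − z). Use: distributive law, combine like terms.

(x + 4·y + 3·z)·(9·x − 7 − 5·y + 3·z)·(8·x + 3·y − 6 − z)
= (9·x^2 − 7·x − 5·x·y + 3·x·z + 36·x·y − 28·y − 20·y^2 + 12·y·z + 27·x·z − 21·z − 15·y·z + 9·z^2)·(8·x + 3·y − 6 − z)    [distributive law]
= (9·x^2 − 7·x + 31·x·y + 30·x·z − 28·y − 20·y^2 − 3·y·z − 21·z + 9·z^2)·(8·x + 3·y − 6 − z)    [combine like terms]
= 72·x^3 + 27·x^2·y − 54·x^2 − 9·x^2·z − 56·x^2 − 21·x·y + 42·x + 7·x·z + 248·x^2·y + 93·x·y^2 − 186·x·y − 31·x·y·z + 240·x^2·z + 90·x·y·z − 180·x·z − 30·x·z^2 − 224·x·y − 84·y^2 + 168·y + 28·y·z − 160·x·y^2 − 60·y^3 + 120·y^2 + 20·y^2·z − 24·x·y·z − 9·y^2·z + 18·y·z + 3·y·z^2 − 168·x·z − 63·y·z + 126·z + 21·z^2 + 72·x·z^2 + 27·y·z^2 − 54·z^2 − 9·z^3    [distributive law]
= 72·x^3 + 275·x^2·y − 110·x^2 + 231·x^2·z − 431·x·y + 42·x − 341·x·z − 67·x·y^2 + 35·x·y·z + 42·x·z^2 + 36·y^2 + 168·y − 17·y·z − 60·y^3 + 11·y^2·z + 30·y·z^2 + 126·z − 33·z^2 − 9·z^3    [combine like terms]

72·x^3 + 275·x^2·y − 110·x^2 + 231·x^2·z − 431·x·y + 42·x − 341·x·z − 67·x·y^2 + 35·x·y·z + 42·x·z^2 + 36·y^2 + 168·y − 17·y·z − 60·y^3 + 11·y^2·z + 30·y·z^2 + 126·z − 33·z^2 − 9·z^3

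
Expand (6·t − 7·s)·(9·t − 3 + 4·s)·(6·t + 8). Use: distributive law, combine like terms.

324·t^3 + 324·t^2 − 144·t − 234·s·t^2 − 186·s·t + 168·s − 168·s^2·t − 224·s^2

(6·t − 7·s)·(9·t − 3 + 4·s)·(6·t + 8)
= (54·t^2 − 18·t + 24·s·t − 63·s·t + 21·s − 28·s^2)·(6·t + 8)    [distributive law]
= (54·t^2 − 18·t − 39·s·t + 21·s − 28·s^2)·(6·t + 8)    [combine like terms]
= 324·t^3 + 432·t^2 − 108·t^2 − 144·t − 234·s·t^2 − 312·s·t + 126·s·t + 168·s − 168·s^2·t − 224·s^2    [distributive law]
= 324·t^3 + 324·t^2 − 144·t − 234·s·t^2 − 186·s·t + 168·s − 168·s^2·t − 224·s^2    [combine like terms]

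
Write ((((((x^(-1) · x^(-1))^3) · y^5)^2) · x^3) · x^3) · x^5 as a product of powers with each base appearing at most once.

((((((x^(-1) · x^(-1))^3) · y^5)^2) · x^3) · x^3) · x^5
= ((((((x^(-1) · x^(-1))^3)^2) · ((y^5)^2)) · x^3) · x^3) · x^5    [power of a product]
= (((((x^(-1) · x^(-1))^6) · ((y^5)^2)) · x^3) · x^3) · x^5    [power of a power]
= ((((((x^(-1))^6) · ((x^(-1))^6)) · ((y^5)^2)) · x^3) · x^3) · x^5    [power of a product]
= ((((x^(-6) · ((x^(-1))^6)) · ((y^5)^2)) · x^3) · x^3) · x^5    [power of a power]
= ((((x^(-6) · x^(-6)) · ((y^5)^2)) · x^3) · x^3) · x^5    [power of a power]
= (((x^(-12) · ((y^5)^2)) · x^3) · x^3) · x^5    [product of powers]
= (((x^(-12) · y^10) · x^3) · x^3) · x^5    [power of a power]
= x^(-1)y^10    [product of powers]

x^(-1)y^10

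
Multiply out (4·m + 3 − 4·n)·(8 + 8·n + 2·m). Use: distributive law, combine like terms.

(4·m + 3 − 4·n)·(8 + 8·n + 2·m)
= 32·m + 32·m·n + 8·m^2 + 24 + 24·n + 6·m − 32·n − 32·n^2 − 8·m·n    [distributive law]
= 38·m + 24·m·n + 8·m^2 + 24 − 8·n − 32·n^2    [combine like terms]

38·m + 24·m·n + 8·m^2 + 24 − 8·n − 32·n^2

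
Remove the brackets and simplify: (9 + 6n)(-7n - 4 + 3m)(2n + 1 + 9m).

(9 + 6n)(-7n - 4 + 3m)(2n + 1 + 9m)
= (-63n - 36 + 27m - 42n^2 - 24n + 18mn)(2n + 1 + 9m)    [distributive law]
= (-87n - 36 + 27m - 42n^2 + 18mn)(2n + 1 + 9m)    [combine like terms]
= -174n^2 - 87n - 783mn - 72n - 36 - 324m + 54mn + 27m + 243m^2 - 84n^3 - 42n^2 - 378mn^2 + 36mn^2 + 18mn + 162m^2n    [distributive law]
= -216n^2 - 159n - 711mn - 36 - 297m + 243m^2 - 84n^3 - 342mn^2 + 162m^2n    [combine like terms]

-216n^2 - 159n - 711mn - 36 - 297m + 243m^2 - 84n^3 - 342mn^2 + 162m^2n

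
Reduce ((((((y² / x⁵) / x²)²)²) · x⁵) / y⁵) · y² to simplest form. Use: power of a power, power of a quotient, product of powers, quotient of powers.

x⁻²³y⁵

((((((y² / x⁵) / x²)²)²) · x⁵) / y⁵) · y²
= (((((y² / x⁵) / x²)⁴) · x⁵) / y⁵) · y²    [power of a power]
= (((((y² / x⁵)⁴) / ((x²)⁴)) · x⁵) / y⁵) · y²    [power of a quotient]
= ((((((y²)⁴) / ((x⁵)⁴)) / ((x²)⁴)) · x⁵) / y⁵) · y²    [power of a quotient]
= ((((y⁸ / ((x⁵)⁴)) / ((x²)⁴)) · x⁵) / y⁵) · y²    [power of a power]
= ((((y⁸ / x²⁰) / ((x²)⁴)) · x⁵) / y⁵) · y²    [power of a power]
= ((((y⁸ / x²⁰) / x⁸) · x⁵) / y⁵) · y²    [power of a power]
= x⁻²³y⁵    [quotient of powers; product of powers]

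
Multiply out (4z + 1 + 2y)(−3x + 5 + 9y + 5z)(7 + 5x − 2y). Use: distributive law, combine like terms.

41xz − 60x²z + 254xyz + 175z + 272yz − 92y²z + 140z² + 100xz² − 40yz² + 4x − 15x² + 59xy + 35 + 123y + 88y² − 30x²y + 102xy² − 36y³

(4z + 1 + 2y)(−3x + 5 + 9y + 5z)(7 + 5x − 2y)
= (−12xz + 20z + 36yz + 20z² − 3x + 5 + 9y + 5z − 6xy + 10y + 18y² + 10yz)(7 + 5x − 2y)    [distributive law]
= (−12xz + 25z + 46yz + 20z² − 3x + 5 + 19y − 6xy + 18y²)(7 + 5x − 2y)    [combine like terms]
= −84xz − 60x²z + 24xyz + 175z + 125xz − 50yz + 322yz + 230xyz − 92y²z + 140z² + 100xz² − 40yz² − 21x − 15x² + 6xy + 35 + 25x − 10y + 133y + 95xy − 38y² − 42xy − 30x²y + 12xy² + 126y² + 90xy² − 36y³    [distributive law]
= 41xz − 60x²z + 254xyz + 175z + 272yz − 92y²z + 140z² + 100xz² − 40yz² + 4x − 15x² + 59xy + 35 + 123y + 88y² − 30x²y + 102xy² − 36y³    [combine like terms]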